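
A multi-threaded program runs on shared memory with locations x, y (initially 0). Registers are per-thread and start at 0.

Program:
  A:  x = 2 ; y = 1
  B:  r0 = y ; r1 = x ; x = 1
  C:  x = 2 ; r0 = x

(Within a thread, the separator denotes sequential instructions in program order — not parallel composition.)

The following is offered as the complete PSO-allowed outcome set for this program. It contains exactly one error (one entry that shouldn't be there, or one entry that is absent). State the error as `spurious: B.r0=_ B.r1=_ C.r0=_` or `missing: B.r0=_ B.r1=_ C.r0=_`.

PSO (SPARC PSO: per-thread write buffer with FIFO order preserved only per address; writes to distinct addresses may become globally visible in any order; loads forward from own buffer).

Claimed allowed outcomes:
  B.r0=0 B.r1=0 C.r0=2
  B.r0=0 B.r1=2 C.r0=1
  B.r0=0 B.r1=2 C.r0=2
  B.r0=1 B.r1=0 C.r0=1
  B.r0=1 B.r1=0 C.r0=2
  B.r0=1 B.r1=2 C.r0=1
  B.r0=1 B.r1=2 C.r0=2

missing: B.r0=0 B.r1=0 C.r0=1

outcome vector order: (B.r0,B.r1,C.r0)
PSO (8): 0/0/1 0/0/2 0/2/1 0/2/2 1/0/1 1/0/2 1/2/1 1/2/2
PSO∖claimed = {0/0/1}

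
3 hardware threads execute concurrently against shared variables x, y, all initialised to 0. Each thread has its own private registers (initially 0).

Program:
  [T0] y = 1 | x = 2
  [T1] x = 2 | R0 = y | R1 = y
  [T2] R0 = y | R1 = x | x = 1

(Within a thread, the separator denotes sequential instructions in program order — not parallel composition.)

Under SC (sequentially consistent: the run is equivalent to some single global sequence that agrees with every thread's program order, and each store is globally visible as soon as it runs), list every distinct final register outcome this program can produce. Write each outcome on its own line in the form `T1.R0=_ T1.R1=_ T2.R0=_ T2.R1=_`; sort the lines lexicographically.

outcome vector order: (T1.R0,T1.R1,T2.R0,T2.R1)
|SC outcomes| = 10

T1.R0=0 T1.R1=0 T2.R0=0 T2.R1=0
T1.R0=0 T1.R1=0 T2.R0=0 T2.R1=2
T1.R0=0 T1.R1=0 T2.R0=1 T2.R1=2
T1.R0=0 T1.R1=1 T2.R0=0 T2.R1=0
T1.R0=0 T1.R1=1 T2.R0=0 T2.R1=2
T1.R0=0 T1.R1=1 T2.R0=1 T2.R1=2
T1.R0=1 T1.R1=1 T2.R0=0 T2.R1=0
T1.R0=1 T1.R1=1 T2.R0=0 T2.R1=2
T1.R0=1 T1.R1=1 T2.R0=1 T2.R1=0
T1.R0=1 T1.R1=1 T2.R0=1 T2.R1=2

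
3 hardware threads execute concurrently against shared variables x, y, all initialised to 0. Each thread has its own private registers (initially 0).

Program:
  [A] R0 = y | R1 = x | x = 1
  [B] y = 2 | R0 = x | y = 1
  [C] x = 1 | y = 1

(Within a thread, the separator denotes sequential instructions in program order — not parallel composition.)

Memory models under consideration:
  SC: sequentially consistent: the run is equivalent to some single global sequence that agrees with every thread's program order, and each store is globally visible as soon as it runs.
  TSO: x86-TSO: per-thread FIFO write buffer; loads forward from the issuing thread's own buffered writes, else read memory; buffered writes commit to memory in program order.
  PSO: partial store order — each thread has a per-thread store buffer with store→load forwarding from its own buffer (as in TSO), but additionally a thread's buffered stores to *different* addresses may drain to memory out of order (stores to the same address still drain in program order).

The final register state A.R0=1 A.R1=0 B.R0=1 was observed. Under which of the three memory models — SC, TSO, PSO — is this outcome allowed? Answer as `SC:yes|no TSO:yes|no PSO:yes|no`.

SC:no TSO:no PSO:yes

outcome vector order: (A.R0,A.R1,B.R0)
SC (11): 0/0/0 0/0/1 0/1/0 0/1/1 1/0/0 1/1/0 1/1/1 2/0/0 2/0/1 2/1/0 2/1/1
TSO (11): 0/0/0 0/0/1 0/1/0 0/1/1 1/0/0 1/1/0 1/1/1 2/0/0 2/0/1 2/1/0 2/1/1
PSO (12): 0/0/0 0/0/1 0/1/0 0/1/1 1/0/0 1/0/1 1/1/0 1/1/1 2/0/0 2/0/1 2/1/0 2/1/1
target 1/0/1 ∈ {PSO}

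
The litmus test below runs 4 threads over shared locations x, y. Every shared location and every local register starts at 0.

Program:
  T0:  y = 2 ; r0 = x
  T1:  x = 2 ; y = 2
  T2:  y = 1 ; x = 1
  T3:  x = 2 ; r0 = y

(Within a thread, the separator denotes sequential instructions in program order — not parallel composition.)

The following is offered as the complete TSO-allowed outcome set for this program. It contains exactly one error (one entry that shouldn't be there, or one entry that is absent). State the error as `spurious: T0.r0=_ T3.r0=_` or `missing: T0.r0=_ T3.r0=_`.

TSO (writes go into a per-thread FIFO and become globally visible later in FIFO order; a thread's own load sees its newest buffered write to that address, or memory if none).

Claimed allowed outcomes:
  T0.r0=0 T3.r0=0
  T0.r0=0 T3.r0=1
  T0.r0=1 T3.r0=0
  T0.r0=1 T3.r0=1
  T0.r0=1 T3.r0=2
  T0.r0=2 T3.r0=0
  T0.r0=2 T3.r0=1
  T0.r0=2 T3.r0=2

missing: T0.r0=0 T3.r0=2

outcome vector order: (T0.r0,T3.r0)
[TSO] allowed = {0/0; 0/1; 0/2; 1/0; 1/1; 1/2; 2/0; 2/1; 2/2}
TSO∖claimed = {0/2}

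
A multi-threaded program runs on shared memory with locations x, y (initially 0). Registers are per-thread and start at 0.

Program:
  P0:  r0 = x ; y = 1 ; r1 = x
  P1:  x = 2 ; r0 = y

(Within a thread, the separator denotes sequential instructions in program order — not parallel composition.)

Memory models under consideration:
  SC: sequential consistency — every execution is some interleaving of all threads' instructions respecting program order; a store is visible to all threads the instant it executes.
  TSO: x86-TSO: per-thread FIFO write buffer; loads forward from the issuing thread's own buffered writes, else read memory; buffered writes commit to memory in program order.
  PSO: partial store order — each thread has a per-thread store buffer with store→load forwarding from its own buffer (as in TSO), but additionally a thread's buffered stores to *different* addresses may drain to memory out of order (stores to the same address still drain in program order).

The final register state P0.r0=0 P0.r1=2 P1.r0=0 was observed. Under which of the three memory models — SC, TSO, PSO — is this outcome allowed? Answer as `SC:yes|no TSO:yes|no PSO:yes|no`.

outcome vector order: (P0.r0,P0.r1,P1.r0)
[SC] allowed = {(0,0,1); (0,2,0); (0,2,1); (2,2,0); (2,2,1)}
[TSO] allowed = {(0,0,0); (0,0,1); (0,2,0); (0,2,1); (2,2,0); (2,2,1)}
[PSO] allowed = {(0,0,0); (0,0,1); (0,2,0); (0,2,1); (2,2,0); (2,2,1)}
target (0,2,0) ∈ {SC,TSO,PSO}

SC:yes TSO:yes PSO:yes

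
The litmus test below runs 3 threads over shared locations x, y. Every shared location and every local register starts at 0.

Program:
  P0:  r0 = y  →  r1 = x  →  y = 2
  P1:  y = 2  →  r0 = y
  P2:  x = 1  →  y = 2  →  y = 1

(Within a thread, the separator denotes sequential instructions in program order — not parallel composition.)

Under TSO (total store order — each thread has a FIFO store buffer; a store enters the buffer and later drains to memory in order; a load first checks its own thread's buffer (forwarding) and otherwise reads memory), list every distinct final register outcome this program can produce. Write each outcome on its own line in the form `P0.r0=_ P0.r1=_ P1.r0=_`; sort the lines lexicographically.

P0.r0=0 P0.r1=0 P1.r0=1
P0.r0=0 P0.r1=0 P1.r0=2
P0.r0=0 P0.r1=1 P1.r0=1
P0.r0=0 P0.r1=1 P1.r0=2
P0.r0=1 P0.r1=1 P1.r0=1
P0.r0=1 P0.r1=1 P1.r0=2
P0.r0=2 P0.r1=0 P1.r0=1
P0.r0=2 P0.r1=0 P1.r0=2
P0.r0=2 P0.r1=1 P1.r0=1
P0.r0=2 P0.r1=1 P1.r0=2

outcome vector order: (P0.r0,P0.r1,P1.r0)
|TSO outcomes| = 10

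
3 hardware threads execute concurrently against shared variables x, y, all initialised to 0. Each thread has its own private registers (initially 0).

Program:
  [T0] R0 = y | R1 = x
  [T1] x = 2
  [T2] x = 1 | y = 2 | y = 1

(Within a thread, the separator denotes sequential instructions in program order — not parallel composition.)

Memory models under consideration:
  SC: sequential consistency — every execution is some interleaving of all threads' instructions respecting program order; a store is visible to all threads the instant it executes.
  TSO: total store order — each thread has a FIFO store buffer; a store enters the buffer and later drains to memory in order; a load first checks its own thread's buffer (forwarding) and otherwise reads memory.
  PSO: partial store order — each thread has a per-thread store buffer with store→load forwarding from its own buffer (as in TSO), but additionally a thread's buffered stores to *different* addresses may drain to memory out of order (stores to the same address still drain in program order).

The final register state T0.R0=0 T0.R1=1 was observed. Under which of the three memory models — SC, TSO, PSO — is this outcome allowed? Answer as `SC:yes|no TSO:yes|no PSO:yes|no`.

outcome vector order: (T0.R0,T0.R1)
SC (7): 0/0 0/1 0/2 1/1 1/2 2/1 2/2
TSO (7): 0/0 0/1 0/2 1/1 1/2 2/1 2/2
PSO (9): 0/0 0/1 0/2 1/0 1/1 1/2 2/0 2/1 2/2
target 0/1 ∈ {SC,TSO,PSO}

SC:yes TSO:yes PSO:yes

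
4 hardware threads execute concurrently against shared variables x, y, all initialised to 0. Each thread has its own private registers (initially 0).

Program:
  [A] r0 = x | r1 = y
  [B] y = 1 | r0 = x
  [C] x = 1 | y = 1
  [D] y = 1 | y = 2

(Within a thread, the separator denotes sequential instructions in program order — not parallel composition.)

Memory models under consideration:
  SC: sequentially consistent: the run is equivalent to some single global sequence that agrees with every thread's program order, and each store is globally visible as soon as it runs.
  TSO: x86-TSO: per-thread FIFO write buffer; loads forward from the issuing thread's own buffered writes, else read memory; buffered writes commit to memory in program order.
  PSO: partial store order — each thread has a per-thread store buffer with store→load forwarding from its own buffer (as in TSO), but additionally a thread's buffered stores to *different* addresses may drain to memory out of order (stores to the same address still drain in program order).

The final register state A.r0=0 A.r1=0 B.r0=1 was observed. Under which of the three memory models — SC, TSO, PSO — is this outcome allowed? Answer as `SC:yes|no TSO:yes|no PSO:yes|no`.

outcome vector order: (A.r0,A.r1,B.r0)
SC: 11 outcomes — {<0 0 0>; <0 0 1>; <0 1 0>; <0 1 1>; <0 2 0>; <0 2 1>; <1 0 1>; <1 1 0>; <1 1 1>; <1 2 0>; <1 2 1>}
TSO: 12 outcomes — {<0 0 0>; <0 0 1>; <0 1 0>; <0 1 1>; <0 2 0>; <0 2 1>; <1 0 0>; <1 0 1>; <1 1 0>; <1 1 1>; <1 2 0>; <1 2 1>}
PSO: 12 outcomes — {<0 0 0>; <0 0 1>; <0 1 0>; <0 1 1>; <0 2 0>; <0 2 1>; <1 0 0>; <1 0 1>; <1 1 0>; <1 1 1>; <1 2 0>; <1 2 1>}
target <0 0 1> ∈ {SC,TSO,PSO}

SC:yes TSO:yes PSO:yes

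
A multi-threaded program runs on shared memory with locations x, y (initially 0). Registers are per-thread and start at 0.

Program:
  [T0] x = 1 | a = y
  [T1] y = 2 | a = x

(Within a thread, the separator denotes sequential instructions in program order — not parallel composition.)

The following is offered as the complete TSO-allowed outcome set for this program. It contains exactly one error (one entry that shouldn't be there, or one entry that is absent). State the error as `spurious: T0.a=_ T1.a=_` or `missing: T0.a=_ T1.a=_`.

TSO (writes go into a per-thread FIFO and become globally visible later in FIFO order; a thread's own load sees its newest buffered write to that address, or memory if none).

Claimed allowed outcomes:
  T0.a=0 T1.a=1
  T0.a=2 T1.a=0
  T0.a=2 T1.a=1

outcome vector order: (T0.a,T1.a)
under TSO → 0/0 0/1 2/0 2/1
TSO∖claimed = {0/0}

missing: T0.a=0 T1.a=0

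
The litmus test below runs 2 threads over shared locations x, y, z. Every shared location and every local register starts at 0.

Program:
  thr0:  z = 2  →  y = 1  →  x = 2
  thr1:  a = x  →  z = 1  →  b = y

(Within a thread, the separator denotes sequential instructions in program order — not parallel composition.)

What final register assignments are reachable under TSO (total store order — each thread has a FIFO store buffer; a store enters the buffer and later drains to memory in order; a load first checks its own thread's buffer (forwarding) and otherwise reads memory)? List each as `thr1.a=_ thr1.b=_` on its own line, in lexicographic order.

outcome vector order: (thr1.a,thr1.b)
|TSO outcomes| = 3

thr1.a=0 thr1.b=0
thr1.a=0 thr1.b=1
thr1.a=2 thr1.b=1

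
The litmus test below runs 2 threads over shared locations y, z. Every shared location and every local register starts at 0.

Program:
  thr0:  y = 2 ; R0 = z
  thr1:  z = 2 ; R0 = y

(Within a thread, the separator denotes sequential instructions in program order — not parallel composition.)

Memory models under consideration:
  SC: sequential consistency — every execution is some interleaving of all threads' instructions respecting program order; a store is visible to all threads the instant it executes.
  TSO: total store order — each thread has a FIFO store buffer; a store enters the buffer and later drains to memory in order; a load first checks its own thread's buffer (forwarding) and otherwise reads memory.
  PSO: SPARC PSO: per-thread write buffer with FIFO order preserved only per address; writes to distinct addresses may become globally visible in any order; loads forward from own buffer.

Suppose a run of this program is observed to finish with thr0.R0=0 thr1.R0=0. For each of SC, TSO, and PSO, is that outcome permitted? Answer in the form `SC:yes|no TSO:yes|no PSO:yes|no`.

SC:no TSO:yes PSO:yes

outcome vector order: (thr0.R0,thr1.R0)
[SC] allowed = {<0 2>, <2 0>, <2 2>}
[TSO] allowed = {<0 0>, <0 2>, <2 0>, <2 2>}
[PSO] allowed = {<0 0>, <0 2>, <2 0>, <2 2>}
target <0 0> ∈ {TSO,PSO}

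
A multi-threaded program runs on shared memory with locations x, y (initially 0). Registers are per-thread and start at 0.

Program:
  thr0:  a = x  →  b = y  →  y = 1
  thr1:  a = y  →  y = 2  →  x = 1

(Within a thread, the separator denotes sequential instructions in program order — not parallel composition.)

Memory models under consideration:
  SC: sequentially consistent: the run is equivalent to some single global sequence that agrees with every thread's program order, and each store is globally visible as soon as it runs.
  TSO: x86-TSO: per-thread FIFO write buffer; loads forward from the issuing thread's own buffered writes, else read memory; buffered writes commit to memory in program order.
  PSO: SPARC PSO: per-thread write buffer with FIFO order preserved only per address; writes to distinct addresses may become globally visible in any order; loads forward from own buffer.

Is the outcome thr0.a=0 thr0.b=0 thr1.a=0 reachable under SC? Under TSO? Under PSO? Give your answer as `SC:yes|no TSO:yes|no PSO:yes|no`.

outcome vector order: (thr0.a,thr0.b,thr1.a)
SC (4): (0,0,0) (0,0,1) (0,2,0) (1,2,0)
TSO (4): (0,0,0) (0,0,1) (0,2,0) (1,2,0)
PSO (5): (0,0,0) (0,0,1) (0,2,0) (1,0,0) (1,2,0)
target (0,0,0) ∈ {SC,TSO,PSO}

SC:yes TSO:yes PSO:yes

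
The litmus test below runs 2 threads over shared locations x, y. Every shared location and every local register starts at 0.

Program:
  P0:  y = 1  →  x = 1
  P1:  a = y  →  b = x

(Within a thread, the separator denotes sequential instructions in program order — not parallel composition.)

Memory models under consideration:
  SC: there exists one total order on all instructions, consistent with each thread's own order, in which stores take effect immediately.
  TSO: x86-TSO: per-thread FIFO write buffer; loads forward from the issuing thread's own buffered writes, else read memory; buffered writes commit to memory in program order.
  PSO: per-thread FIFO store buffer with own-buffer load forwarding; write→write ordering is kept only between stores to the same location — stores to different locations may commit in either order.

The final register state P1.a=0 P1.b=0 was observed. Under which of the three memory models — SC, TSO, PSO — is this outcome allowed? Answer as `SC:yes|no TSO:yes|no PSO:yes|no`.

outcome vector order: (P1.a,P1.b)
under SC → (0,0); (0,1); (1,0); (1,1)
under TSO → (0,0); (0,1); (1,0); (1,1)
under PSO → (0,0); (0,1); (1,0); (1,1)
target (0,0) ∈ {SC,TSO,PSO}

SC:yes TSO:yes PSO:yes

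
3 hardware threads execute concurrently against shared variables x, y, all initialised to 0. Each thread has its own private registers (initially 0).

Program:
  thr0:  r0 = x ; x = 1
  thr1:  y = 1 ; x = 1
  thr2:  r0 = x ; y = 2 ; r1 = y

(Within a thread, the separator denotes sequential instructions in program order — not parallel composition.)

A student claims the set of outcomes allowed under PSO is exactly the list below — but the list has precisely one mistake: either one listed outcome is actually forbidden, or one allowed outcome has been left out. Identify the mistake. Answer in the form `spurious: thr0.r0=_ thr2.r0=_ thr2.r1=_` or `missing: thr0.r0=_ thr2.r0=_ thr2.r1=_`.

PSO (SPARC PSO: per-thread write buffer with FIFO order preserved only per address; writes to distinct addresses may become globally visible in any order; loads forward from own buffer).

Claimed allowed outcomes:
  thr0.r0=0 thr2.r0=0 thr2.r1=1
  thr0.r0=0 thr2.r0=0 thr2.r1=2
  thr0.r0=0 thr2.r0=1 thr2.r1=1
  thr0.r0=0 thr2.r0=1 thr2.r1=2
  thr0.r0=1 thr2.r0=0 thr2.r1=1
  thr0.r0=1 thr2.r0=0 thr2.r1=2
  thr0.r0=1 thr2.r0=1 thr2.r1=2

outcome vector order: (thr0.r0,thr2.r0,thr2.r1)
PSO: 8 outcomes — {(0,0,1); (0,0,2); (0,1,1); (0,1,2); (1,0,1); (1,0,2); (1,1,1); (1,1,2)}
PSO∖claimed = {(1,1,1)}

missing: thr0.r0=1 thr2.r0=1 thr2.r1=1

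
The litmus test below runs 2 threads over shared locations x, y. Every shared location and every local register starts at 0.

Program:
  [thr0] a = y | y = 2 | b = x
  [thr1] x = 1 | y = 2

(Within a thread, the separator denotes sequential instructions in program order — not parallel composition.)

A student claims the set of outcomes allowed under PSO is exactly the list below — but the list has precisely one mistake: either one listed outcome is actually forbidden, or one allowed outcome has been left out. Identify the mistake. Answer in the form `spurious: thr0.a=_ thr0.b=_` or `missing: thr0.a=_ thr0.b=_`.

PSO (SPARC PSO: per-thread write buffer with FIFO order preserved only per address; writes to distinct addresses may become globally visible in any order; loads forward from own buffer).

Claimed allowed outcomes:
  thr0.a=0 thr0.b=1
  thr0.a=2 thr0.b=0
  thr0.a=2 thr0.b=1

missing: thr0.a=0 thr0.b=0

outcome vector order: (thr0.a,thr0.b)
PSO: 4 outcomes — {0/0 0/1 2/0 2/1}
PSO∖claimed = {0/0}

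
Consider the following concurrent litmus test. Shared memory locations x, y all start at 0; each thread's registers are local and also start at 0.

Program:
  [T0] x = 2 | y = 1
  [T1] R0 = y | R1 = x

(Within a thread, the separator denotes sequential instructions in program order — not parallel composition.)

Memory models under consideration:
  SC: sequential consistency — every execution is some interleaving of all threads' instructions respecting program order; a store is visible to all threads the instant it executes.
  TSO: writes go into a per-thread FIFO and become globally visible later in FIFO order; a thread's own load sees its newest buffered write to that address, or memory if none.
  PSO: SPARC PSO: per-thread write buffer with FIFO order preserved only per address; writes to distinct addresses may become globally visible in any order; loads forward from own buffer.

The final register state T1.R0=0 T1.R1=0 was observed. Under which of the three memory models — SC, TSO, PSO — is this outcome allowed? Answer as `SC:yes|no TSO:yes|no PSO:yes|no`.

outcome vector order: (T1.R0,T1.R1)
[SC] allowed = {(0,0) (0,2) (1,2)}
[TSO] allowed = {(0,0) (0,2) (1,2)}
[PSO] allowed = {(0,0) (0,2) (1,0) (1,2)}
target (0,0) ∈ {SC,TSO,PSO}

SC:yes TSO:yes PSO:yes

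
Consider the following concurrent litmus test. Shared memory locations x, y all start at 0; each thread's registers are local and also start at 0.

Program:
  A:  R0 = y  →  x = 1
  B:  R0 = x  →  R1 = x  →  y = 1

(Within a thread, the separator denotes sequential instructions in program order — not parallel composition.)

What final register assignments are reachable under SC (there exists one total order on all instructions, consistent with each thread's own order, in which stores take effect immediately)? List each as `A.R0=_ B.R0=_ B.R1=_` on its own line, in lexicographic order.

outcome vector order: (A.R0,B.R0,B.R1)
|SC outcomes| = 4

A.R0=0 B.R0=0 B.R1=0
A.R0=0 B.R0=0 B.R1=1
A.R0=0 B.R0=1 B.R1=1
A.R0=1 B.R0=0 B.R1=0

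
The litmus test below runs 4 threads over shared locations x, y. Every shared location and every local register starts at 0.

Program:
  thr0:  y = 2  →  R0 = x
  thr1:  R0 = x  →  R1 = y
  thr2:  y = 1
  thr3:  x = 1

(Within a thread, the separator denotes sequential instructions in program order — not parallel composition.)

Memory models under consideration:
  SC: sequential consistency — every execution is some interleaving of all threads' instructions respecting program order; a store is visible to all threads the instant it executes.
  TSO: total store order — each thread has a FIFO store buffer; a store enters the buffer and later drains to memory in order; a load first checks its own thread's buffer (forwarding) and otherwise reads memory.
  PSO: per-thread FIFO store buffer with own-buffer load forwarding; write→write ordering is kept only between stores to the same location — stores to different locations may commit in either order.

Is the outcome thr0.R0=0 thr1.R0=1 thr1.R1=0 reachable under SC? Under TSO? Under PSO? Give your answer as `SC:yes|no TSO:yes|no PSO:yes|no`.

outcome vector order: (thr0.R0,thr1.R0,thr1.R1)
SC: 11 outcomes — {<0 0 0> <0 0 1> <0 0 2> <0 1 1> <0 1 2> <1 0 0> <1 0 1> <1 0 2> <1 1 0> <1 1 1> <1 1 2>}
TSO: 12 outcomes — {<0 0 0> <0 0 1> <0 0 2> <0 1 0> <0 1 1> <0 1 2> <1 0 0> <1 0 1> <1 0 2> <1 1 0> <1 1 1> <1 1 2>}
PSO: 12 outcomes — {<0 0 0> <0 0 1> <0 0 2> <0 1 0> <0 1 1> <0 1 2> <1 0 0> <1 0 1> <1 0 2> <1 1 0> <1 1 1> <1 1 2>}
target <0 1 0> ∈ {TSO,PSO}

SC:no TSO:yes PSO:yes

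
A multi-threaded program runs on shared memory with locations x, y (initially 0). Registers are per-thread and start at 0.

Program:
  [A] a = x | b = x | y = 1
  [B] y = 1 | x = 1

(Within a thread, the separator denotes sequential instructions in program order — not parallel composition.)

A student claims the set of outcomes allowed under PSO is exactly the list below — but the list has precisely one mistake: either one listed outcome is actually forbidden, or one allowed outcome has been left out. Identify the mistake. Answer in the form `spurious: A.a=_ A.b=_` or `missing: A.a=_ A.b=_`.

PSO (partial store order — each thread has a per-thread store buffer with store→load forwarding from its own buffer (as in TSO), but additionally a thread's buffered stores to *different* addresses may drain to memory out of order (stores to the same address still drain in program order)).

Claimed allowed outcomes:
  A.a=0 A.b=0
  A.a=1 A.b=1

missing: A.a=0 A.b=1

outcome vector order: (A.a,A.b)
[PSO] allowed = {(0,0) (0,1) (1,1)}
PSO∖claimed = {(0,1)}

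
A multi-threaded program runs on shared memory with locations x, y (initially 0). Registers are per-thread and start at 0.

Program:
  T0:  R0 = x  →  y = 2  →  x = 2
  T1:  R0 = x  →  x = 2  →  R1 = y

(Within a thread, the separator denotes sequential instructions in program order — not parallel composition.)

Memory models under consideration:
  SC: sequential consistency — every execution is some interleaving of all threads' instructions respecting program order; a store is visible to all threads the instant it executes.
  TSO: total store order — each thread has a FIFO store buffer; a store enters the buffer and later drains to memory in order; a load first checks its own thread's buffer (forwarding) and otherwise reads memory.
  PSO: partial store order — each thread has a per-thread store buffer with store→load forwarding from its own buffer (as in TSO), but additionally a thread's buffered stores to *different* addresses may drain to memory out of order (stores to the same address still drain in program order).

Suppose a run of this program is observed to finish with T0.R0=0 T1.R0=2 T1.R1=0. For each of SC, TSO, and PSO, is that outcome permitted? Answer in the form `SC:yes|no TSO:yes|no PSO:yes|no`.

outcome vector order: (T0.R0,T1.R0,T1.R1)
under SC → (0,0,0) (0,0,2) (0,2,2) (2,0,0) (2,0,2)
under TSO → (0,0,0) (0,0,2) (0,2,2) (2,0,0) (2,0,2)
under PSO → (0,0,0) (0,0,2) (0,2,0) (0,2,2) (2,0,0) (2,0,2)
target (0,2,0) ∈ {PSO}

SC:no TSO:no PSO:yes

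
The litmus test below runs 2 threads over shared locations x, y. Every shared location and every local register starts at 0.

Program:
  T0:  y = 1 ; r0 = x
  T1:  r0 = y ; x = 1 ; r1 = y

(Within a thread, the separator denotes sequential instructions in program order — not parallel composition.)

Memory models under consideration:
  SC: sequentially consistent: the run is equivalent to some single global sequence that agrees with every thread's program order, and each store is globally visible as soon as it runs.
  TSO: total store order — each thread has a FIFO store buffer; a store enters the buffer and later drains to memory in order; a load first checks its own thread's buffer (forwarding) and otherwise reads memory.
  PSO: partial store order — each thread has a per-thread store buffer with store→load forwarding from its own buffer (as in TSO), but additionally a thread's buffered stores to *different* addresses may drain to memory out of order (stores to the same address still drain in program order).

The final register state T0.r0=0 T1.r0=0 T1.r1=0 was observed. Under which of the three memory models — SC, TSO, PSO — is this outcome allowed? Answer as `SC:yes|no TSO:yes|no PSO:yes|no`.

outcome vector order: (T0.r0,T1.r0,T1.r1)
under SC → <0 0 1>, <0 1 1>, <1 0 0>, <1 0 1>, <1 1 1>
under TSO → <0 0 0>, <0 0 1>, <0 1 1>, <1 0 0>, <1 0 1>, <1 1 1>
under PSO → <0 0 0>, <0 0 1>, <0 1 1>, <1 0 0>, <1 0 1>, <1 1 1>
target <0 0 0> ∈ {TSO,PSO}

SC:no TSO:yes PSO:yes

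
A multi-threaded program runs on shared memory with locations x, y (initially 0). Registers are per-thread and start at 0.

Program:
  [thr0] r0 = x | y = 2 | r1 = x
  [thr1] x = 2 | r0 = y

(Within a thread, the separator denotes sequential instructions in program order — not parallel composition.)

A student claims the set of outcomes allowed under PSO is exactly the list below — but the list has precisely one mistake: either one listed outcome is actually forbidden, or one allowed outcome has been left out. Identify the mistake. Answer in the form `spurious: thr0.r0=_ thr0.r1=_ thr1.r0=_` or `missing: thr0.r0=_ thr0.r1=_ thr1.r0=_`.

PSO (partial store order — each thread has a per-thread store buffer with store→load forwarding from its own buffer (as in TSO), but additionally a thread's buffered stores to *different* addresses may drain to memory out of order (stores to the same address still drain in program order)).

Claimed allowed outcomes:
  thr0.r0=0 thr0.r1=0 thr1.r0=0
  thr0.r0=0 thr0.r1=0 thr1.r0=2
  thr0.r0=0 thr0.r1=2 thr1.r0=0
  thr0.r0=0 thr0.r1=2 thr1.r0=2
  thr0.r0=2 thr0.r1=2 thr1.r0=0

missing: thr0.r0=2 thr0.r1=2 thr1.r0=2

outcome vector order: (thr0.r0,thr0.r1,thr1.r0)
PSO (6): (0,0,0) (0,0,2) (0,2,0) (0,2,2) (2,2,0) (2,2,2)
PSO∖claimed = {(2,2,2)}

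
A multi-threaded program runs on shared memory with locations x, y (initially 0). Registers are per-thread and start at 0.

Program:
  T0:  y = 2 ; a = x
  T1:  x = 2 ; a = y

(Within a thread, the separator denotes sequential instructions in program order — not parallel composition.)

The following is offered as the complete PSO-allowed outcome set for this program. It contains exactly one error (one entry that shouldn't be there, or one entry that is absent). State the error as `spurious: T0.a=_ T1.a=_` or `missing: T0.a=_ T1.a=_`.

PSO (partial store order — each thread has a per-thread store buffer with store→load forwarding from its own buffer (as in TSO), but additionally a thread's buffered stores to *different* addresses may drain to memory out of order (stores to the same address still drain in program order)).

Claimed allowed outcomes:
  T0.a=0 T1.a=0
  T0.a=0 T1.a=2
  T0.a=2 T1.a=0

missing: T0.a=2 T1.a=2

outcome vector order: (T0.a,T1.a)
PSO: 4 outcomes — {(0,0); (0,2); (2,0); (2,2)}
PSO∖claimed = {(2,2)}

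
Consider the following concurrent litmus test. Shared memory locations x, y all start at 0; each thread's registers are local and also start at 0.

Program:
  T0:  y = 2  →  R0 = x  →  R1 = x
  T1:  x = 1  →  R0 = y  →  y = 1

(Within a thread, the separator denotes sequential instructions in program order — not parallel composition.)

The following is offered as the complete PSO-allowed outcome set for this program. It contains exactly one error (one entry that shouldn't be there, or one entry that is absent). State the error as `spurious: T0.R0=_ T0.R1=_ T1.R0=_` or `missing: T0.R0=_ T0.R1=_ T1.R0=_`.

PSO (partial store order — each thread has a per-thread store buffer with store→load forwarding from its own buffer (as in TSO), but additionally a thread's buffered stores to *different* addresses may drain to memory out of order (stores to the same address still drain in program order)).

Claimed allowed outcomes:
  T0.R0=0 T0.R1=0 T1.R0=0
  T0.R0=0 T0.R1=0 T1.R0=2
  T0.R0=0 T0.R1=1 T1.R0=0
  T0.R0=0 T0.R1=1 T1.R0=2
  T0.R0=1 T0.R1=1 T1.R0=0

missing: T0.R0=1 T0.R1=1 T1.R0=2

outcome vector order: (T0.R0,T0.R1,T1.R0)
under PSO → 0/0/0 0/0/2 0/1/0 0/1/2 1/1/0 1/1/2
PSO∖claimed = {1/1/2}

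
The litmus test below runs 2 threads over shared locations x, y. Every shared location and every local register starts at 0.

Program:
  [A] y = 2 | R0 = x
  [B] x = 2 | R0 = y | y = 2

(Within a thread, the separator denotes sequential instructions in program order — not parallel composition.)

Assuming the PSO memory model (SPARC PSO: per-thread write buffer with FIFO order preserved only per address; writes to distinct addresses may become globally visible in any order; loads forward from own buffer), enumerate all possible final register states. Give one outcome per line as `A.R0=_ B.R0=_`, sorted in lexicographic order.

A.R0=0 B.R0=0
A.R0=0 B.R0=2
A.R0=2 B.R0=0
A.R0=2 B.R0=2

outcome vector order: (A.R0,B.R0)
|PSO outcomes| = 4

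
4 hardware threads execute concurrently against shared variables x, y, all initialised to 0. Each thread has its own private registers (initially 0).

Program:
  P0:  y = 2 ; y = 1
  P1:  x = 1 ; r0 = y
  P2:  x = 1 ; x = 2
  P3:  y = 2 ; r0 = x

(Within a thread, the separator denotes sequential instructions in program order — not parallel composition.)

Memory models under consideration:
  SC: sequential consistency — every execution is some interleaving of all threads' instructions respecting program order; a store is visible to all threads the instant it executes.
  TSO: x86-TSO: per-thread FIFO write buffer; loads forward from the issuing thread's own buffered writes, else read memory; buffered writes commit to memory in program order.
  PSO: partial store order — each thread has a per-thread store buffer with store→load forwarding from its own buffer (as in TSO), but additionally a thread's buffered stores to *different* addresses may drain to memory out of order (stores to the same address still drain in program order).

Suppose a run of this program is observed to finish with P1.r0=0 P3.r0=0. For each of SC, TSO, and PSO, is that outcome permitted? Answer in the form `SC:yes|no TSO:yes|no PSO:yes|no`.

outcome vector order: (P1.r0,P3.r0)
[SC] allowed = {0/1; 0/2; 1/0; 1/1; 1/2; 2/0; 2/1; 2/2}
[TSO] allowed = {0/0; 0/1; 0/2; 1/0; 1/1; 1/2; 2/0; 2/1; 2/2}
[PSO] allowed = {0/0; 0/1; 0/2; 1/0; 1/1; 1/2; 2/0; 2/1; 2/2}
target 0/0 ∈ {TSO,PSO}

SC:no TSO:yes PSO:yes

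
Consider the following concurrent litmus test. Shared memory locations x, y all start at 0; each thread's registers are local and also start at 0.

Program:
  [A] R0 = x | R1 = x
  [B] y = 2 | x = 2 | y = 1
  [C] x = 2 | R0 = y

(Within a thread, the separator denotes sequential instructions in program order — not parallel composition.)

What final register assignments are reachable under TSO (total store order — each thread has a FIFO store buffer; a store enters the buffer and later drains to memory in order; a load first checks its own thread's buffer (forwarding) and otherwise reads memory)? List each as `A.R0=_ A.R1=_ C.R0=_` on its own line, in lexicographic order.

A.R0=0 A.R1=0 C.R0=0
A.R0=0 A.R1=0 C.R0=1
A.R0=0 A.R1=0 C.R0=2
A.R0=0 A.R1=2 C.R0=0
A.R0=0 A.R1=2 C.R0=1
A.R0=0 A.R1=2 C.R0=2
A.R0=2 A.R1=2 C.R0=0
A.R0=2 A.R1=2 C.R0=1
A.R0=2 A.R1=2 C.R0=2

outcome vector order: (A.R0,A.R1,C.R0)
|TSO outcomes| = 9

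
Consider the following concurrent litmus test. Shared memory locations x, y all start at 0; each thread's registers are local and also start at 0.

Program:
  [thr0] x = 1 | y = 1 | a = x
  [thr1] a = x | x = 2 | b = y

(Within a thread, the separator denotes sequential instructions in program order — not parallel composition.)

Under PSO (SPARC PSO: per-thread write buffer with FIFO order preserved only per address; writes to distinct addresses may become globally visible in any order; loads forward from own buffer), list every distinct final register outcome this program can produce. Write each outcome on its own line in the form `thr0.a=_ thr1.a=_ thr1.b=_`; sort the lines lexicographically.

outcome vector order: (thr0.a,thr1.a,thr1.b)
|PSO outcomes| = 8

thr0.a=1 thr1.a=0 thr1.b=0
thr0.a=1 thr1.a=0 thr1.b=1
thr0.a=1 thr1.a=1 thr1.b=0
thr0.a=1 thr1.a=1 thr1.b=1
thr0.a=2 thr1.a=0 thr1.b=0
thr0.a=2 thr1.a=0 thr1.b=1
thr0.a=2 thr1.a=1 thr1.b=0
thr0.a=2 thr1.a=1 thr1.b=1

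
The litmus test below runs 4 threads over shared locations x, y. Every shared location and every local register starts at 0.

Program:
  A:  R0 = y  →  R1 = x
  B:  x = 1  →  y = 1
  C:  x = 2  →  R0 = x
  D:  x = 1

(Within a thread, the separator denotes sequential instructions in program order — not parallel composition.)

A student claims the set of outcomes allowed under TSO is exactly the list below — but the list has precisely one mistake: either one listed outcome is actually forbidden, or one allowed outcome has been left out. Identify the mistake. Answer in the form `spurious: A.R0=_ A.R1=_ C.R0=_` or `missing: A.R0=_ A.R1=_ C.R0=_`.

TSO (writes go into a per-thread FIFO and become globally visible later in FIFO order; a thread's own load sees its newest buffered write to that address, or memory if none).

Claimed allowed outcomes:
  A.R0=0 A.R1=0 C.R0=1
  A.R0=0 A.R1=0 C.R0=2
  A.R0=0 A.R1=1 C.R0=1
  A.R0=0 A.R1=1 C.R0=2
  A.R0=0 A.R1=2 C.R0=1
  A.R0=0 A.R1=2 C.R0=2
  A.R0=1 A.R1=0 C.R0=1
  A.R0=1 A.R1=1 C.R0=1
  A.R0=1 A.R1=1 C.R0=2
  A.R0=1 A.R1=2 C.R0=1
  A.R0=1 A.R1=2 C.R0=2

outcome vector order: (A.R0,A.R1,C.R0)
TSO: 10 outcomes — {(0,0,1); (0,0,2); (0,1,1); (0,1,2); (0,2,1); (0,2,2); (1,1,1); (1,1,2); (1,2,1); (1,2,2)}
claimed∖TSO = {(1,0,1)}

spurious: A.R0=1 A.R1=0 C.R0=1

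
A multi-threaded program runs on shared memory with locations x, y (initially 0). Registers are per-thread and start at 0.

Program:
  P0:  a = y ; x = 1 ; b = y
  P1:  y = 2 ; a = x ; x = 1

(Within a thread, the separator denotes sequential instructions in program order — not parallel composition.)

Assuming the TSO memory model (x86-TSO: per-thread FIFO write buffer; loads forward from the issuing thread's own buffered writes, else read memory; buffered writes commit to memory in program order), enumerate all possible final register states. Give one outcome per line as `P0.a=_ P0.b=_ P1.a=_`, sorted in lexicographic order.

outcome vector order: (P0.a,P0.b,P1.a)
|TSO outcomes| = 6

P0.a=0 P0.b=0 P1.a=0
P0.a=0 P0.b=0 P1.a=1
P0.a=0 P0.b=2 P1.a=0
P0.a=0 P0.b=2 P1.a=1
P0.a=2 P0.b=2 P1.a=0
P0.a=2 P0.b=2 P1.a=1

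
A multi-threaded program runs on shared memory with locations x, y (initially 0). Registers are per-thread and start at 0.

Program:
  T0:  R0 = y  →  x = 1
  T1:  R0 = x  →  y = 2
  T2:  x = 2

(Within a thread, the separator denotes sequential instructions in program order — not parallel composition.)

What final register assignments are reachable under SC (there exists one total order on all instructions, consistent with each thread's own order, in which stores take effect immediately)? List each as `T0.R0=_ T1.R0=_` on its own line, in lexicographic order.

T0.R0=0 T1.R0=0
T0.R0=0 T1.R0=1
T0.R0=0 T1.R0=2
T0.R0=2 T1.R0=0
T0.R0=2 T1.R0=2

outcome vector order: (T0.R0,T1.R0)
|SC outcomes| = 5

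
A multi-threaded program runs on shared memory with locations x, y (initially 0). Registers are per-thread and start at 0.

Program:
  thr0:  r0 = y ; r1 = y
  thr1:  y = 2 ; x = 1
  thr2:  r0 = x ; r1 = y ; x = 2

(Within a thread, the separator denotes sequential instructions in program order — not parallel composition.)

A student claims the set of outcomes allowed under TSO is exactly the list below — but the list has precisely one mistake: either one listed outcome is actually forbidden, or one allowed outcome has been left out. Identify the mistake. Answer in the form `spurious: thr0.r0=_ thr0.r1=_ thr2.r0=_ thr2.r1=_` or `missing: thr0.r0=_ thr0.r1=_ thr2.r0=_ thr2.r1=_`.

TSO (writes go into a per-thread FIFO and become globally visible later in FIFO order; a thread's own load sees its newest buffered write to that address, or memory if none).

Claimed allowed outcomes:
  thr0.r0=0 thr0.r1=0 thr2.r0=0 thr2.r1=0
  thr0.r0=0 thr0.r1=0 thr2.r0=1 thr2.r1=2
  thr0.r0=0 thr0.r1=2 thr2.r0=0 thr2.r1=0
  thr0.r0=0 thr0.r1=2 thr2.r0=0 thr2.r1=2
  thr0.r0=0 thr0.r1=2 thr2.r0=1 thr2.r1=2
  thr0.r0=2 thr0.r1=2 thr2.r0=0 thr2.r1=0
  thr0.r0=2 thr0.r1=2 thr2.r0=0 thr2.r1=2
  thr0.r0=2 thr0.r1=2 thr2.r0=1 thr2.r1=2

outcome vector order: (thr0.r0,thr0.r1,thr2.r0,thr2.r1)
TSO (9): 0/0/0/0 0/0/0/2 0/0/1/2 0/2/0/0 0/2/0/2 0/2/1/2 2/2/0/0 2/2/0/2 2/2/1/2
TSO∖claimed = {0/0/0/2}

missing: thr0.r0=0 thr0.r1=0 thr2.r0=0 thr2.r1=2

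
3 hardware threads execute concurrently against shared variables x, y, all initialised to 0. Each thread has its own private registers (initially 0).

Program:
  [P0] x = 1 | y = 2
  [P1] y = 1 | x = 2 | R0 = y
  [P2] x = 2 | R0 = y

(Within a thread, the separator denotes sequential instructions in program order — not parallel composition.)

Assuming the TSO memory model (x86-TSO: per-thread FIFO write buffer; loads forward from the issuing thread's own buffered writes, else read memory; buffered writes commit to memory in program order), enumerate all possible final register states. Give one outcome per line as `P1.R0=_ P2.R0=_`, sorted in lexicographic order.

outcome vector order: (P1.R0,P2.R0)
|TSO outcomes| = 6

P1.R0=1 P2.R0=0
P1.R0=1 P2.R0=1
P1.R0=1 P2.R0=2
P1.R0=2 P2.R0=0
P1.R0=2 P2.R0=1
P1.R0=2 P2.R0=2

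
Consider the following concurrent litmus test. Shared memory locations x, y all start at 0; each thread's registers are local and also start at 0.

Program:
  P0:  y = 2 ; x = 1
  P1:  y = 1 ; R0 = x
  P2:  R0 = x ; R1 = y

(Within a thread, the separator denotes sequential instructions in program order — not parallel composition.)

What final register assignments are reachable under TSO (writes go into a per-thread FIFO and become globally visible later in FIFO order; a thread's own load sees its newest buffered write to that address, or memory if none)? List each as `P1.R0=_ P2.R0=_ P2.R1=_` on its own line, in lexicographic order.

P1.R0=0 P2.R0=0 P2.R1=0
P1.R0=0 P2.R0=0 P2.R1=1
P1.R0=0 P2.R0=0 P2.R1=2
P1.R0=0 P2.R0=1 P2.R1=1
P1.R0=0 P2.R0=1 P2.R1=2
P1.R0=1 P2.R0=0 P2.R1=0
P1.R0=1 P2.R0=0 P2.R1=1
P1.R0=1 P2.R0=0 P2.R1=2
P1.R0=1 P2.R0=1 P2.R1=1
P1.R0=1 P2.R0=1 P2.R1=2

outcome vector order: (P1.R0,P2.R0,P2.R1)
|TSO outcomes| = 10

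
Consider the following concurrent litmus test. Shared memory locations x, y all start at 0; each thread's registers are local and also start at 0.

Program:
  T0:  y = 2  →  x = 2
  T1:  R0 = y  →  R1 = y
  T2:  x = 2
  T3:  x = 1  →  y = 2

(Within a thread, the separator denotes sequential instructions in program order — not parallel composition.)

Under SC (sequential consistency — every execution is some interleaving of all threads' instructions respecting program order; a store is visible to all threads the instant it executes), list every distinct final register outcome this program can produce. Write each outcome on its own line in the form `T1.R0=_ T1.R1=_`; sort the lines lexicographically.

T1.R0=0 T1.R1=0
T1.R0=0 T1.R1=2
T1.R0=2 T1.R1=2

outcome vector order: (T1.R0,T1.R1)
|SC outcomes| = 3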